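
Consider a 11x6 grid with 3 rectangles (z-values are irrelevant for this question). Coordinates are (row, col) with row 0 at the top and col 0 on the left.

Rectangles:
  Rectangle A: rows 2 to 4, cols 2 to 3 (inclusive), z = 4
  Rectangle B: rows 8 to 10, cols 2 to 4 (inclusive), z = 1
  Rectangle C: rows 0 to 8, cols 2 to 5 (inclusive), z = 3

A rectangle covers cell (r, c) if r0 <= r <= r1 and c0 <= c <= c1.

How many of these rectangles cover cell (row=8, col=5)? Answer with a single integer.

Check cell (8,5):
  A: rows 2-4 cols 2-3 -> outside (row miss)
  B: rows 8-10 cols 2-4 -> outside (col miss)
  C: rows 0-8 cols 2-5 -> covers
Count covering = 1

Answer: 1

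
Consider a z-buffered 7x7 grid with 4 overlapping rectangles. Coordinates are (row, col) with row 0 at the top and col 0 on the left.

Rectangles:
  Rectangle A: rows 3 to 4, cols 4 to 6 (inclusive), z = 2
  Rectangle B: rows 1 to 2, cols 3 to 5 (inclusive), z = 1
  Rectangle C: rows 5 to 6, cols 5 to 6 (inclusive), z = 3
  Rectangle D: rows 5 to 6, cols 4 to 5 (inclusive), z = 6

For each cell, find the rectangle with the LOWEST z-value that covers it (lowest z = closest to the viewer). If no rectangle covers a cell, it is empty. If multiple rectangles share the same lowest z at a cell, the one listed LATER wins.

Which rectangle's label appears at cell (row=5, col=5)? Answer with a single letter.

Check cell (5,5):
  A: rows 3-4 cols 4-6 -> outside (row miss)
  B: rows 1-2 cols 3-5 -> outside (row miss)
  C: rows 5-6 cols 5-6 z=3 -> covers; best now C (z=3)
  D: rows 5-6 cols 4-5 z=6 -> covers; best now C (z=3)
Winner: C at z=3

Answer: C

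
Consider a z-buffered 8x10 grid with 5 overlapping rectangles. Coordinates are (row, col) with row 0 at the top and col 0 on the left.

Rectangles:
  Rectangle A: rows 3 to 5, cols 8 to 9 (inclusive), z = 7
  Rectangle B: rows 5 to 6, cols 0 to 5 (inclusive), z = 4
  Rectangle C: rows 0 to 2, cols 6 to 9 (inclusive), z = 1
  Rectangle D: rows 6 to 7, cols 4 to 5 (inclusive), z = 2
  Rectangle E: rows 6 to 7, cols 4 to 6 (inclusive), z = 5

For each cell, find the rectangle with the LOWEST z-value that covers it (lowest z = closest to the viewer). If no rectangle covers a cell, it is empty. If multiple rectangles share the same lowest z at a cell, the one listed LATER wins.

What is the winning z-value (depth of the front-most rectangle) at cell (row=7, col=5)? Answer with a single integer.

Answer: 2

Derivation:
Check cell (7,5):
  A: rows 3-5 cols 8-9 -> outside (row miss)
  B: rows 5-6 cols 0-5 -> outside (row miss)
  C: rows 0-2 cols 6-9 -> outside (row miss)
  D: rows 6-7 cols 4-5 z=2 -> covers; best now D (z=2)
  E: rows 6-7 cols 4-6 z=5 -> covers; best now D (z=2)
Winner: D at z=2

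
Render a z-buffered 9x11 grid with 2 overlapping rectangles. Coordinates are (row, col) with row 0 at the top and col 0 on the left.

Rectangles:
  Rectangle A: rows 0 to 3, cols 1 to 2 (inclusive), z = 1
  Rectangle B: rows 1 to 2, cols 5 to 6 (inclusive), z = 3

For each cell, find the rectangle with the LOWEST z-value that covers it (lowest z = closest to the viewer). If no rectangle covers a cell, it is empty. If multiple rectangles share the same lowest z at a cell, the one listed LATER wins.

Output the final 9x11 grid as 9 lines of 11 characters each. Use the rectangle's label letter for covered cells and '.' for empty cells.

.AA........
.AA..BB....
.AA..BB....
.AA........
...........
...........
...........
...........
...........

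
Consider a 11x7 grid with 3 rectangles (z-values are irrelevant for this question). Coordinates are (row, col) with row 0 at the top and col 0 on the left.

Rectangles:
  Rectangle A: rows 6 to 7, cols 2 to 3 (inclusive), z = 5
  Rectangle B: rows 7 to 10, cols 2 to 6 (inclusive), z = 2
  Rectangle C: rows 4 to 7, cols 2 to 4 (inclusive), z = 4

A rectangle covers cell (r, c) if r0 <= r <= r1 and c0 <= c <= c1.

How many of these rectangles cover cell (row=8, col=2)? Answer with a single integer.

Check cell (8,2):
  A: rows 6-7 cols 2-3 -> outside (row miss)
  B: rows 7-10 cols 2-6 -> covers
  C: rows 4-7 cols 2-4 -> outside (row miss)
Count covering = 1

Answer: 1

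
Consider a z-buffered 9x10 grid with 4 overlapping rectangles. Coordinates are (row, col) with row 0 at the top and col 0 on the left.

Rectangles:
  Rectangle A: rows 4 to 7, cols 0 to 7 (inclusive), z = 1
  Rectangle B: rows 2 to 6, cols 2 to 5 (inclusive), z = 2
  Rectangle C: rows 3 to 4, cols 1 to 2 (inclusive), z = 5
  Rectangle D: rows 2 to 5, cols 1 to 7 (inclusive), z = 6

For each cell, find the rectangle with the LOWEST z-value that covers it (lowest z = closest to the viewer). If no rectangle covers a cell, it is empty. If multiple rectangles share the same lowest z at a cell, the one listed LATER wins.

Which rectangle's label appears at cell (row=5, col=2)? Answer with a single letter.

Check cell (5,2):
  A: rows 4-7 cols 0-7 z=1 -> covers; best now A (z=1)
  B: rows 2-6 cols 2-5 z=2 -> covers; best now A (z=1)
  C: rows 3-4 cols 1-2 -> outside (row miss)
  D: rows 2-5 cols 1-7 z=6 -> covers; best now A (z=1)
Winner: A at z=1

Answer: A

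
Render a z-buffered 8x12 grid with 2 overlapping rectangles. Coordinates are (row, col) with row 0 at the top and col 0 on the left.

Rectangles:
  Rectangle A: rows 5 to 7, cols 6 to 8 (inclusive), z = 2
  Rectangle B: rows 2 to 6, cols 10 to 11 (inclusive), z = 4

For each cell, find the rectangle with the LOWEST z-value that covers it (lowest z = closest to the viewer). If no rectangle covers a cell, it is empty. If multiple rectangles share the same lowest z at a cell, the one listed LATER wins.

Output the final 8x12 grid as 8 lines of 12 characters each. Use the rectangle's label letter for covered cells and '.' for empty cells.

............
............
..........BB
..........BB
..........BB
......AAA.BB
......AAA.BB
......AAA...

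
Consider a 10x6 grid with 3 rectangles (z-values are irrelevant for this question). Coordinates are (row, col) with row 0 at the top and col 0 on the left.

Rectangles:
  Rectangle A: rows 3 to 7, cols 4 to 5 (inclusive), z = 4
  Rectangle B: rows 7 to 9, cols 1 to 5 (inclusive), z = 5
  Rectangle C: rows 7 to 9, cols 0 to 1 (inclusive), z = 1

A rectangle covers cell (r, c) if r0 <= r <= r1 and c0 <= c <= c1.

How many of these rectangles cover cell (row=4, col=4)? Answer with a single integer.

Answer: 1

Derivation:
Check cell (4,4):
  A: rows 3-7 cols 4-5 -> covers
  B: rows 7-9 cols 1-5 -> outside (row miss)
  C: rows 7-9 cols 0-1 -> outside (row miss)
Count covering = 1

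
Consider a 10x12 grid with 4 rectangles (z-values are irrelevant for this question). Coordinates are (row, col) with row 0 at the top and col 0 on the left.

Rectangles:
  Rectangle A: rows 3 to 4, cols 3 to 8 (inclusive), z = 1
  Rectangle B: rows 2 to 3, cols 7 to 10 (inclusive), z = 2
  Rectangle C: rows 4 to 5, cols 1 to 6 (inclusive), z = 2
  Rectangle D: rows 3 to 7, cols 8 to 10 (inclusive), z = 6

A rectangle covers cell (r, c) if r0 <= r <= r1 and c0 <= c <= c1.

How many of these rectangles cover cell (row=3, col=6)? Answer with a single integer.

Check cell (3,6):
  A: rows 3-4 cols 3-8 -> covers
  B: rows 2-3 cols 7-10 -> outside (col miss)
  C: rows 4-5 cols 1-6 -> outside (row miss)
  D: rows 3-7 cols 8-10 -> outside (col miss)
Count covering = 1

Answer: 1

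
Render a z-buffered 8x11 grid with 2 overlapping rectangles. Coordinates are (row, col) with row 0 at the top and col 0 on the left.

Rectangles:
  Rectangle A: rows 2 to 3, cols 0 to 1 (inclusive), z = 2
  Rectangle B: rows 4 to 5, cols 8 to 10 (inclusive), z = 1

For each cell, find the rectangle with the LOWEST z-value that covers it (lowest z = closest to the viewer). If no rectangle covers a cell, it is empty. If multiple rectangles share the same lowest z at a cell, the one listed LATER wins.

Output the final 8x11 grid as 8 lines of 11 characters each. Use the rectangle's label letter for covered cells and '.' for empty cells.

...........
...........
AA.........
AA.........
........BBB
........BBB
...........
...........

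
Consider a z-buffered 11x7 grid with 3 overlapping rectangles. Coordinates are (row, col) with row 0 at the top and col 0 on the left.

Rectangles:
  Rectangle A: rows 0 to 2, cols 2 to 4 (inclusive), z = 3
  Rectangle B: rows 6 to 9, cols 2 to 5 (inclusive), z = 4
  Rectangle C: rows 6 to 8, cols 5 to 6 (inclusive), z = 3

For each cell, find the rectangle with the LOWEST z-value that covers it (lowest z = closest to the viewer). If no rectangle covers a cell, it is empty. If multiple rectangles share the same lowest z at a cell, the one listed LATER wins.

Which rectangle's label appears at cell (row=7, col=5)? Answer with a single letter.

Check cell (7,5):
  A: rows 0-2 cols 2-4 -> outside (row miss)
  B: rows 6-9 cols 2-5 z=4 -> covers; best now B (z=4)
  C: rows 6-8 cols 5-6 z=3 -> covers; best now C (z=3)
Winner: C at z=3

Answer: C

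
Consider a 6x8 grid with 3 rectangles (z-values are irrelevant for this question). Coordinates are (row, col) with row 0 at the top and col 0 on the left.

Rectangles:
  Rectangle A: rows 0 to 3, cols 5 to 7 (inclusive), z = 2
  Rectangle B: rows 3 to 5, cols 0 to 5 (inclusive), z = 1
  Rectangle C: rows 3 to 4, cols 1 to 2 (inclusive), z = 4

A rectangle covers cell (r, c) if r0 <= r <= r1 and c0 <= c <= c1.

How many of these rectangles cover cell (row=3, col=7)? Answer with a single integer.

Answer: 1

Derivation:
Check cell (3,7):
  A: rows 0-3 cols 5-7 -> covers
  B: rows 3-5 cols 0-5 -> outside (col miss)
  C: rows 3-4 cols 1-2 -> outside (col miss)
Count covering = 1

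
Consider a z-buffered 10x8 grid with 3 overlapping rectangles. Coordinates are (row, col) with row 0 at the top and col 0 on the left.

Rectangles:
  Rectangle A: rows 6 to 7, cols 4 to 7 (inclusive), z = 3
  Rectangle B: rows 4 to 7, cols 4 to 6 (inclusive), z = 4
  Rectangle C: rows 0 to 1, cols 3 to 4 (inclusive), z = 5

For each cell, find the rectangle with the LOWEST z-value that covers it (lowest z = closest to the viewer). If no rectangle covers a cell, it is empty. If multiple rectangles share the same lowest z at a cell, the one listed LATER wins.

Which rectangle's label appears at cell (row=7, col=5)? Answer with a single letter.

Check cell (7,5):
  A: rows 6-7 cols 4-7 z=3 -> covers; best now A (z=3)
  B: rows 4-7 cols 4-6 z=4 -> covers; best now A (z=3)
  C: rows 0-1 cols 3-4 -> outside (row miss)
Winner: A at z=3

Answer: A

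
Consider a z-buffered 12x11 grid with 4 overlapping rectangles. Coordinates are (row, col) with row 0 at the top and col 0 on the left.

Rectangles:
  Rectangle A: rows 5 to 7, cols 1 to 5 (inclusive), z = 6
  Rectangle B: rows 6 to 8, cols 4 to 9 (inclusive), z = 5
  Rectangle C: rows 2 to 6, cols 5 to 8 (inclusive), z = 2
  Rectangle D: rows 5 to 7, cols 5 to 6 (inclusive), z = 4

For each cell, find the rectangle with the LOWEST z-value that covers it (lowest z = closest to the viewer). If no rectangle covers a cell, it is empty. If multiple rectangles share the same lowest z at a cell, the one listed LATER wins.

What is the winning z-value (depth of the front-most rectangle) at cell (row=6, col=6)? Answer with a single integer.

Check cell (6,6):
  A: rows 5-7 cols 1-5 -> outside (col miss)
  B: rows 6-8 cols 4-9 z=5 -> covers; best now B (z=5)
  C: rows 2-6 cols 5-8 z=2 -> covers; best now C (z=2)
  D: rows 5-7 cols 5-6 z=4 -> covers; best now C (z=2)
Winner: C at z=2

Answer: 2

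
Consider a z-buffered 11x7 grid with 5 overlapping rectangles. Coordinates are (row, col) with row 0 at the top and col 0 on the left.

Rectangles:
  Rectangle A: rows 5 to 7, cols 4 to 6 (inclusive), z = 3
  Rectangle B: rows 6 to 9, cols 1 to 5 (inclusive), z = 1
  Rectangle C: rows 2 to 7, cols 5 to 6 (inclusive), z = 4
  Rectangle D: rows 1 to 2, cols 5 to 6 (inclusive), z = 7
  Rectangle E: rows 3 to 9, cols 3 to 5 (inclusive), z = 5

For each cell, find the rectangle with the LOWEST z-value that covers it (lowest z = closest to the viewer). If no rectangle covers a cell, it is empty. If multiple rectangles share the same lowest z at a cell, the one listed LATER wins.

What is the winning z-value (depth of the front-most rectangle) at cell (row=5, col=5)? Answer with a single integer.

Answer: 3

Derivation:
Check cell (5,5):
  A: rows 5-7 cols 4-6 z=3 -> covers; best now A (z=3)
  B: rows 6-9 cols 1-5 -> outside (row miss)
  C: rows 2-7 cols 5-6 z=4 -> covers; best now A (z=3)
  D: rows 1-2 cols 5-6 -> outside (row miss)
  E: rows 3-9 cols 3-5 z=5 -> covers; best now A (z=3)
Winner: A at z=3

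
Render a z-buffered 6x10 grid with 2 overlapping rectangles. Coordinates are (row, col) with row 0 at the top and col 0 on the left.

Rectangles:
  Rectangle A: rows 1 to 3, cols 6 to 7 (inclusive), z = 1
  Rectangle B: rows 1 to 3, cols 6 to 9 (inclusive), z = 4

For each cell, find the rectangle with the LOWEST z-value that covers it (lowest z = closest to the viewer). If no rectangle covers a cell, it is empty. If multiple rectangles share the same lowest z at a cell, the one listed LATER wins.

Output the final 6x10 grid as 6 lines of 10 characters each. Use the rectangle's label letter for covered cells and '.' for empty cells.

..........
......AABB
......AABB
......AABB
..........
..........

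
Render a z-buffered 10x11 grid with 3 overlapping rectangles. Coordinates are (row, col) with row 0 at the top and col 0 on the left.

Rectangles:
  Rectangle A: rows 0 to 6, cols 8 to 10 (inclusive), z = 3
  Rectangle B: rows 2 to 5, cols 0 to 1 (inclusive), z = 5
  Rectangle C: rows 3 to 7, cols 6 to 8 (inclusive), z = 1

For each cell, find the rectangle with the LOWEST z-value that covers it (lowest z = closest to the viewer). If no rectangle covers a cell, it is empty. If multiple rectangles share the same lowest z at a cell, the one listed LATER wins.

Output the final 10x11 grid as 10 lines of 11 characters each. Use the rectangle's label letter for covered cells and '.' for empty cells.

........AAA
........AAA
BB......AAA
BB....CCCAA
BB....CCCAA
BB....CCCAA
......CCCAA
......CCC..
...........
...........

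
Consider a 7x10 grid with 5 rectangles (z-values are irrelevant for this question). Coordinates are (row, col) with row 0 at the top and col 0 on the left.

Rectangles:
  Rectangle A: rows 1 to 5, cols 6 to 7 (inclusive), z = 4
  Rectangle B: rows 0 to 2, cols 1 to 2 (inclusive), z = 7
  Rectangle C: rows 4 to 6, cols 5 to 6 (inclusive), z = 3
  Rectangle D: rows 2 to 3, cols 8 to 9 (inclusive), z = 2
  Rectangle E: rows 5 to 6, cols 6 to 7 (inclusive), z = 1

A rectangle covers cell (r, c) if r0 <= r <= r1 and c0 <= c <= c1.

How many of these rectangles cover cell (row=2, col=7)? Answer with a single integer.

Answer: 1

Derivation:
Check cell (2,7):
  A: rows 1-5 cols 6-7 -> covers
  B: rows 0-2 cols 1-2 -> outside (col miss)
  C: rows 4-6 cols 5-6 -> outside (row miss)
  D: rows 2-3 cols 8-9 -> outside (col miss)
  E: rows 5-6 cols 6-7 -> outside (row miss)
Count covering = 1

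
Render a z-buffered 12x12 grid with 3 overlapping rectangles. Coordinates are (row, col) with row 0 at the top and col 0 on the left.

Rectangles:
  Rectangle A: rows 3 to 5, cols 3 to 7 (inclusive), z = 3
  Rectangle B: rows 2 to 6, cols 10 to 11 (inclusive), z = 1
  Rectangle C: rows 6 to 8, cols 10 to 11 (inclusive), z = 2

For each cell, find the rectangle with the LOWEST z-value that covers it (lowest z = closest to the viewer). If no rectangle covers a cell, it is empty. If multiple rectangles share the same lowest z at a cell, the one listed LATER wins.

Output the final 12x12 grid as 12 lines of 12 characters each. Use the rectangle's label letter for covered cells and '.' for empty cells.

............
............
..........BB
...AAAAA..BB
...AAAAA..BB
...AAAAA..BB
..........BB
..........CC
..........CC
............
............
............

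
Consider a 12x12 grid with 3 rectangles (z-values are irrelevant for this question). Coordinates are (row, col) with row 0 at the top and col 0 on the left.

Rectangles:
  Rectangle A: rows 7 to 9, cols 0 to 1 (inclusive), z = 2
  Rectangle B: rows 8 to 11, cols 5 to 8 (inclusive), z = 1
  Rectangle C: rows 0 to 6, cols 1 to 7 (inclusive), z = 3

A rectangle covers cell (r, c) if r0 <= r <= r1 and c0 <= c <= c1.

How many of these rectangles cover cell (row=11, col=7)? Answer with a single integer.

Check cell (11,7):
  A: rows 7-9 cols 0-1 -> outside (row miss)
  B: rows 8-11 cols 5-8 -> covers
  C: rows 0-6 cols 1-7 -> outside (row miss)
Count covering = 1

Answer: 1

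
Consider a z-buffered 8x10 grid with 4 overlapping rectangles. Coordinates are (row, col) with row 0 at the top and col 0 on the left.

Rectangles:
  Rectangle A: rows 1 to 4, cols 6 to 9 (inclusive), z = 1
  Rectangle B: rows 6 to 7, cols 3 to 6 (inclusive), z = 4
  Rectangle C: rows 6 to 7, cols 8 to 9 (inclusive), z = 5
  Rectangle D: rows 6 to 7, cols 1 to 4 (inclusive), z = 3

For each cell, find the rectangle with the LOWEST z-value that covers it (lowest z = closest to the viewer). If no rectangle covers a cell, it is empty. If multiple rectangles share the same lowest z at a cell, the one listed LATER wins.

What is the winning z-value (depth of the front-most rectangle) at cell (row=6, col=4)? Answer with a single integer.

Check cell (6,4):
  A: rows 1-4 cols 6-9 -> outside (row miss)
  B: rows 6-7 cols 3-6 z=4 -> covers; best now B (z=4)
  C: rows 6-7 cols 8-9 -> outside (col miss)
  D: rows 6-7 cols 1-4 z=3 -> covers; best now D (z=3)
Winner: D at z=3

Answer: 3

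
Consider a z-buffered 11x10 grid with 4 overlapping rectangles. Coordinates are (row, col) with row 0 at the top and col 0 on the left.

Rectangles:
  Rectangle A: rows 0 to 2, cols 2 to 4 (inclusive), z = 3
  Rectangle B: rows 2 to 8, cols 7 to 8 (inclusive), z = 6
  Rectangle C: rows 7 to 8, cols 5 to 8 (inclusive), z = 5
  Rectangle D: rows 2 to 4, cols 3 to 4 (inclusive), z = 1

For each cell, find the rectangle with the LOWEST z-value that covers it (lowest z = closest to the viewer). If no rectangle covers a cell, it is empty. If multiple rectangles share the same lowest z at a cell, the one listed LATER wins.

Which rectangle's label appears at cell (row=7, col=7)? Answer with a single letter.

Check cell (7,7):
  A: rows 0-2 cols 2-4 -> outside (row miss)
  B: rows 2-8 cols 7-8 z=6 -> covers; best now B (z=6)
  C: rows 7-8 cols 5-8 z=5 -> covers; best now C (z=5)
  D: rows 2-4 cols 3-4 -> outside (row miss)
Winner: C at z=5

Answer: C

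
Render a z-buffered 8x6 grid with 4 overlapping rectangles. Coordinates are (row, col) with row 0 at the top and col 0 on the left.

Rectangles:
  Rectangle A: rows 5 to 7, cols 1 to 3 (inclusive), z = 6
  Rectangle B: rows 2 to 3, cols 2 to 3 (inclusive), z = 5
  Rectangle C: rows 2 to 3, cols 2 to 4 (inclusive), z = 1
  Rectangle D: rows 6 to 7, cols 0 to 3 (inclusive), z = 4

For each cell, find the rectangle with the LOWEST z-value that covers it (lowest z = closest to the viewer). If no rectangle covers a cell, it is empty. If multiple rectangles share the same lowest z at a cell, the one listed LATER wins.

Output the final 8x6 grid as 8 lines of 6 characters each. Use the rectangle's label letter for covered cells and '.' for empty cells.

......
......
..CCC.
..CCC.
......
.AAA..
DDDD..
DDDD..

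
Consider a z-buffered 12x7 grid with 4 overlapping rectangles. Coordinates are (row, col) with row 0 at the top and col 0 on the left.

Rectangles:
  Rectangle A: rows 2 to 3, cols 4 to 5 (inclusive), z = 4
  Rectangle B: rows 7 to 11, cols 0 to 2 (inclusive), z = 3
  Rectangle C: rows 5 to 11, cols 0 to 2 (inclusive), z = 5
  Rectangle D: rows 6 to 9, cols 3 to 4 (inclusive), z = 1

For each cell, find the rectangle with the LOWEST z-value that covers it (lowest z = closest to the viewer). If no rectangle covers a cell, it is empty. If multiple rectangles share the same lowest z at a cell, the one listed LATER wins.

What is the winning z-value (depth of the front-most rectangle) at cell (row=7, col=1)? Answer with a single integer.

Check cell (7,1):
  A: rows 2-3 cols 4-5 -> outside (row miss)
  B: rows 7-11 cols 0-2 z=3 -> covers; best now B (z=3)
  C: rows 5-11 cols 0-2 z=5 -> covers; best now B (z=3)
  D: rows 6-9 cols 3-4 -> outside (col miss)
Winner: B at z=3

Answer: 3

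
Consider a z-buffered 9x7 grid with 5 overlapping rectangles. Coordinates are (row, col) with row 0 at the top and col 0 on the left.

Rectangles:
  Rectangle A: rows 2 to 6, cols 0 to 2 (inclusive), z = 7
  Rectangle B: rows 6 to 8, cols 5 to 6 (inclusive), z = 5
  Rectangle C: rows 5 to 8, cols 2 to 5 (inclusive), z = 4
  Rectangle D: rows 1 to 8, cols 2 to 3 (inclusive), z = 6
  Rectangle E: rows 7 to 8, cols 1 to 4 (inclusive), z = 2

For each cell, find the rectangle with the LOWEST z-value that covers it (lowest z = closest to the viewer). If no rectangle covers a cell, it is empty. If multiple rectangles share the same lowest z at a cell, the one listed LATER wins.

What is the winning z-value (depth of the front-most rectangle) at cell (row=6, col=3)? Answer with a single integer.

Check cell (6,3):
  A: rows 2-6 cols 0-2 -> outside (col miss)
  B: rows 6-8 cols 5-6 -> outside (col miss)
  C: rows 5-8 cols 2-5 z=4 -> covers; best now C (z=4)
  D: rows 1-8 cols 2-3 z=6 -> covers; best now C (z=4)
  E: rows 7-8 cols 1-4 -> outside (row miss)
Winner: C at z=4

Answer: 4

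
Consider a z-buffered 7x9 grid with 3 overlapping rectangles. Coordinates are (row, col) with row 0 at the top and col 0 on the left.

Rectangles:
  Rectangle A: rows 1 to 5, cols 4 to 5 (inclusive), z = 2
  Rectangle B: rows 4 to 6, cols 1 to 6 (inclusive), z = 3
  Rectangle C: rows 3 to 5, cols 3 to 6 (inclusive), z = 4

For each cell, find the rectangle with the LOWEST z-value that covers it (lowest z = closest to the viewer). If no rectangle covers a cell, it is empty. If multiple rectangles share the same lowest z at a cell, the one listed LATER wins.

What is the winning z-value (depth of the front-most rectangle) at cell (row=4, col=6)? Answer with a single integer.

Answer: 3

Derivation:
Check cell (4,6):
  A: rows 1-5 cols 4-5 -> outside (col miss)
  B: rows 4-6 cols 1-6 z=3 -> covers; best now B (z=3)
  C: rows 3-5 cols 3-6 z=4 -> covers; best now B (z=3)
Winner: B at z=3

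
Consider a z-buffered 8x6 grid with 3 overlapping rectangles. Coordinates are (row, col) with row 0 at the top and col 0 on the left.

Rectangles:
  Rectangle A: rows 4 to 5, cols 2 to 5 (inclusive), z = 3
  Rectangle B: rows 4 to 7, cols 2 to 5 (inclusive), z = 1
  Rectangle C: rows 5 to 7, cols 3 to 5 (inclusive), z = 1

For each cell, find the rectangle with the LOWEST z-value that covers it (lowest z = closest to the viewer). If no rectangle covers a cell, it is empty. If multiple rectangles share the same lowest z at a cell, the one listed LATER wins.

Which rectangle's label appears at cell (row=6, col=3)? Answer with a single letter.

Check cell (6,3):
  A: rows 4-5 cols 2-5 -> outside (row miss)
  B: rows 4-7 cols 2-5 z=1 -> covers; best now B (z=1)
  C: rows 5-7 cols 3-5 z=1 -> covers; best now C (z=1)
Winner: C at z=1

Answer: C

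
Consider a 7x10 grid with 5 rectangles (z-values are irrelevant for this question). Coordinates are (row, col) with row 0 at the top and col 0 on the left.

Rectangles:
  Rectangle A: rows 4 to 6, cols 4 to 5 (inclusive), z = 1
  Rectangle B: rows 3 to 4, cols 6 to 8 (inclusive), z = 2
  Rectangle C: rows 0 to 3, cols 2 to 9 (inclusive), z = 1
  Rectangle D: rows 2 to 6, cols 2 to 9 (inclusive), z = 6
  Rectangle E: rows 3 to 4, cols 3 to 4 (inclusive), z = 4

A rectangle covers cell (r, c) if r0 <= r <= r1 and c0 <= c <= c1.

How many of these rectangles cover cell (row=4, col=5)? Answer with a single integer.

Answer: 2

Derivation:
Check cell (4,5):
  A: rows 4-6 cols 4-5 -> covers
  B: rows 3-4 cols 6-8 -> outside (col miss)
  C: rows 0-3 cols 2-9 -> outside (row miss)
  D: rows 2-6 cols 2-9 -> covers
  E: rows 3-4 cols 3-4 -> outside (col miss)
Count covering = 2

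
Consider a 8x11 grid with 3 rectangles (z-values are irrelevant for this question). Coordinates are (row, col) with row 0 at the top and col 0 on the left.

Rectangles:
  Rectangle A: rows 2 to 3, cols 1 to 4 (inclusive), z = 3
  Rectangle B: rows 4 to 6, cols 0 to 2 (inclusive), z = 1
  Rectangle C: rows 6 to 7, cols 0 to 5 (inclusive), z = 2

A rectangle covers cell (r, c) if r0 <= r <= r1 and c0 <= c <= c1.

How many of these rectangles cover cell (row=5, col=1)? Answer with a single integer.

Answer: 1

Derivation:
Check cell (5,1):
  A: rows 2-3 cols 1-4 -> outside (row miss)
  B: rows 4-6 cols 0-2 -> covers
  C: rows 6-7 cols 0-5 -> outside (row miss)
Count covering = 1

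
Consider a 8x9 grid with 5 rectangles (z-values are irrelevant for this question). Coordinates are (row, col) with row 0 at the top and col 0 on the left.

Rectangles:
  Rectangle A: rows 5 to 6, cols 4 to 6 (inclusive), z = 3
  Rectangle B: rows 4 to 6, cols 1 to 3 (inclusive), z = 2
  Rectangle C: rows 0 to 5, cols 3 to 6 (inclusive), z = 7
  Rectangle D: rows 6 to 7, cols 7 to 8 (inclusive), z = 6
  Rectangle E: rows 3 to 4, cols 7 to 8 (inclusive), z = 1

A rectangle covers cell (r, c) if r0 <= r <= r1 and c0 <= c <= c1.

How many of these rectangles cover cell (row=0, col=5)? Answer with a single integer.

Check cell (0,5):
  A: rows 5-6 cols 4-6 -> outside (row miss)
  B: rows 4-6 cols 1-3 -> outside (row miss)
  C: rows 0-5 cols 3-6 -> covers
  D: rows 6-7 cols 7-8 -> outside (row miss)
  E: rows 3-4 cols 7-8 -> outside (row miss)
Count covering = 1

Answer: 1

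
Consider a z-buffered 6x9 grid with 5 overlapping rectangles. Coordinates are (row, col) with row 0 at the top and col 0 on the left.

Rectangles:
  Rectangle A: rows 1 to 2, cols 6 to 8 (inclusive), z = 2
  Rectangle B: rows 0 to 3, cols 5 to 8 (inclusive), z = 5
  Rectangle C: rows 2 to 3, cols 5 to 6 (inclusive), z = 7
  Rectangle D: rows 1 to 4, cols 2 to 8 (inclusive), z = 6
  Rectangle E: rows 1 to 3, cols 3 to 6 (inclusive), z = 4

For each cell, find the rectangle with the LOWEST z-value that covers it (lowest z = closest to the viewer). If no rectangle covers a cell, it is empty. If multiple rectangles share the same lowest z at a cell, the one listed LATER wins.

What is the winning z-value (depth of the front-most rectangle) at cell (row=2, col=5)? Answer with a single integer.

Answer: 4

Derivation:
Check cell (2,5):
  A: rows 1-2 cols 6-8 -> outside (col miss)
  B: rows 0-3 cols 5-8 z=5 -> covers; best now B (z=5)
  C: rows 2-3 cols 5-6 z=7 -> covers; best now B (z=5)
  D: rows 1-4 cols 2-8 z=6 -> covers; best now B (z=5)
  E: rows 1-3 cols 3-6 z=4 -> covers; best now E (z=4)
Winner: E at z=4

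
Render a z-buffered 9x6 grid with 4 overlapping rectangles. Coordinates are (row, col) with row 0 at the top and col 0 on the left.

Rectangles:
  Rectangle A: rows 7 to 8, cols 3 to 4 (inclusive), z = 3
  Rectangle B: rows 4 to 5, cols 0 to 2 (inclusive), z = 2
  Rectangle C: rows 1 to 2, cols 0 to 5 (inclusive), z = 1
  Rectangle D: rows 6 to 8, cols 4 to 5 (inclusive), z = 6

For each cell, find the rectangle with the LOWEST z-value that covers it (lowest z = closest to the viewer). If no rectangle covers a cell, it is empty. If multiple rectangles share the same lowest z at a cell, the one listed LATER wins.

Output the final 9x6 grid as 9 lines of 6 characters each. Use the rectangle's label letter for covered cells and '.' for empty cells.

......
CCCCCC
CCCCCC
......
BBB...
BBB...
....DD
...AAD
...AAD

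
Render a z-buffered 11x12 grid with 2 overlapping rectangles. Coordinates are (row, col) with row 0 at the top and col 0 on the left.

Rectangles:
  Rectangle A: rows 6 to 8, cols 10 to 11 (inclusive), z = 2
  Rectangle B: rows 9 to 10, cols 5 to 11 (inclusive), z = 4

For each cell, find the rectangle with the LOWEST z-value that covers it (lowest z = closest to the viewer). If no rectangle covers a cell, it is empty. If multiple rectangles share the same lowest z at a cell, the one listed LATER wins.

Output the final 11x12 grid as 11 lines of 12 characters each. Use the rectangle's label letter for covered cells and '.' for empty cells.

............
............
............
............
............
............
..........AA
..........AA
..........AA
.....BBBBBBB
.....BBBBBBB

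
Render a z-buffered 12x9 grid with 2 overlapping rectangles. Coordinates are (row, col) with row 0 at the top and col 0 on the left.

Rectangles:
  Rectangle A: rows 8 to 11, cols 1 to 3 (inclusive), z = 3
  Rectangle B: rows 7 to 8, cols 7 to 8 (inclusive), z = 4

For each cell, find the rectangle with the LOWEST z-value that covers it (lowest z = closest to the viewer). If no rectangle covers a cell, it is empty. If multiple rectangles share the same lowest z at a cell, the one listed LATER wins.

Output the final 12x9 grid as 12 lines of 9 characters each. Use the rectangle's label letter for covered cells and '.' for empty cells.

.........
.........
.........
.........
.........
.........
.........
.......BB
.AAA...BB
.AAA.....
.AAA.....
.AAA.....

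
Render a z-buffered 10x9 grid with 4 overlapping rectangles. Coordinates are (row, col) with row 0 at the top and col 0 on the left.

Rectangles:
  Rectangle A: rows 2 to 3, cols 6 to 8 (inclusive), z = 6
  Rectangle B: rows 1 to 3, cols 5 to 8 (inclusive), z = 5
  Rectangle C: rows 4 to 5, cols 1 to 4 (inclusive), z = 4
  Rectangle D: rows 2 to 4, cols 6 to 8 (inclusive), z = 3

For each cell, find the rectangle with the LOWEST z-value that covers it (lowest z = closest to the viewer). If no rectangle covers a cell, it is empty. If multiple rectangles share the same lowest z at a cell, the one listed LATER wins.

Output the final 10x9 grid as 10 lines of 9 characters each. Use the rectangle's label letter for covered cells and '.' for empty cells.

.........
.....BBBB
.....BDDD
.....BDDD
.CCCC.DDD
.CCCC....
.........
.........
.........
.........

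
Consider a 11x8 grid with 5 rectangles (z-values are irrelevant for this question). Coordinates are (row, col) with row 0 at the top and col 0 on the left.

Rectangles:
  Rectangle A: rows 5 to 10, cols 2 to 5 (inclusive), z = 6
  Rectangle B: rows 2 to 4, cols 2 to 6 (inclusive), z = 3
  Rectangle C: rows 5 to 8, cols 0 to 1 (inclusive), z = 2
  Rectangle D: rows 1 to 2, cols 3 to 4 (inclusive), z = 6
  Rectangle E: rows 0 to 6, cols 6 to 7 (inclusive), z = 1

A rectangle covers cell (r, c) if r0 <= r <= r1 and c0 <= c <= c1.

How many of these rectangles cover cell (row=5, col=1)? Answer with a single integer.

Answer: 1

Derivation:
Check cell (5,1):
  A: rows 5-10 cols 2-5 -> outside (col miss)
  B: rows 2-4 cols 2-6 -> outside (row miss)
  C: rows 5-8 cols 0-1 -> covers
  D: rows 1-2 cols 3-4 -> outside (row miss)
  E: rows 0-6 cols 6-7 -> outside (col miss)
Count covering = 1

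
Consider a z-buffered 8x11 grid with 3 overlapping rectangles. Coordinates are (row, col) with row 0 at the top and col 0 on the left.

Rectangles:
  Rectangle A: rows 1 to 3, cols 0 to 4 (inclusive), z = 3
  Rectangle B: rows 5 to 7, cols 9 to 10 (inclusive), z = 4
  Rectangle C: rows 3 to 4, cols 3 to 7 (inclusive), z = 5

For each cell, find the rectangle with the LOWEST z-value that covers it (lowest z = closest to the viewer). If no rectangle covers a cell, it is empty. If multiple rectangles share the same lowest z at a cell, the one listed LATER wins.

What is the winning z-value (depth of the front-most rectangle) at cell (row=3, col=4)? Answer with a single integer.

Answer: 3

Derivation:
Check cell (3,4):
  A: rows 1-3 cols 0-4 z=3 -> covers; best now A (z=3)
  B: rows 5-7 cols 9-10 -> outside (row miss)
  C: rows 3-4 cols 3-7 z=5 -> covers; best now A (z=3)
Winner: A at z=3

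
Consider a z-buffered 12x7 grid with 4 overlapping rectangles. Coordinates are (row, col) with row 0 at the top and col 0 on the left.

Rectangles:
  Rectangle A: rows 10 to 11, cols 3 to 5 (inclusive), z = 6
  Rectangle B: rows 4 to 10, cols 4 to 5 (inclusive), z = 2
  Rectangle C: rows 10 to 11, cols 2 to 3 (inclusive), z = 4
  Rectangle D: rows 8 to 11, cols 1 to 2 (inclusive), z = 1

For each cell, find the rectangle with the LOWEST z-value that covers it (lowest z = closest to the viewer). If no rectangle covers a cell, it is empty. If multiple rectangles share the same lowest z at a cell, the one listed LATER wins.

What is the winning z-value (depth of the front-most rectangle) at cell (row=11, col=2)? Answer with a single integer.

Check cell (11,2):
  A: rows 10-11 cols 3-5 -> outside (col miss)
  B: rows 4-10 cols 4-5 -> outside (row miss)
  C: rows 10-11 cols 2-3 z=4 -> covers; best now C (z=4)
  D: rows 8-11 cols 1-2 z=1 -> covers; best now D (z=1)
Winner: D at z=1

Answer: 1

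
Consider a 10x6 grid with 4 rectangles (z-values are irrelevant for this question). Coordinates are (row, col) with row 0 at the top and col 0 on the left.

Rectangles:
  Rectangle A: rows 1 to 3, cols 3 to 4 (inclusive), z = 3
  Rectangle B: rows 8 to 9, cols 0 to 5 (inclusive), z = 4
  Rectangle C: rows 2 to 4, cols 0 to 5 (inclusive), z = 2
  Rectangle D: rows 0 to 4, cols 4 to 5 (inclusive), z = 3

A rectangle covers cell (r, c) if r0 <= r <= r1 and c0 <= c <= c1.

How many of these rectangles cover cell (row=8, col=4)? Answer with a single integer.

Answer: 1

Derivation:
Check cell (8,4):
  A: rows 1-3 cols 3-4 -> outside (row miss)
  B: rows 8-9 cols 0-5 -> covers
  C: rows 2-4 cols 0-5 -> outside (row miss)
  D: rows 0-4 cols 4-5 -> outside (row miss)
Count covering = 1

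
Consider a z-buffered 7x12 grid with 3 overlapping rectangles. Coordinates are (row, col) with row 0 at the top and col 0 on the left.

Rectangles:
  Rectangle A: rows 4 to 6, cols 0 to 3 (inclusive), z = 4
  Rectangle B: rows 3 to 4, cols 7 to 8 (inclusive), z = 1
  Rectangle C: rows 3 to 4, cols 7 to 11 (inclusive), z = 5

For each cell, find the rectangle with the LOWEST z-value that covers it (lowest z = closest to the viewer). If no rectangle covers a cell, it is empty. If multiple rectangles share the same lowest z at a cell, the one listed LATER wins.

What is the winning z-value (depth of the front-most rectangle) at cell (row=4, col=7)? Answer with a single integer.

Check cell (4,7):
  A: rows 4-6 cols 0-3 -> outside (col miss)
  B: rows 3-4 cols 7-8 z=1 -> covers; best now B (z=1)
  C: rows 3-4 cols 7-11 z=5 -> covers; best now B (z=1)
Winner: B at z=1

Answer: 1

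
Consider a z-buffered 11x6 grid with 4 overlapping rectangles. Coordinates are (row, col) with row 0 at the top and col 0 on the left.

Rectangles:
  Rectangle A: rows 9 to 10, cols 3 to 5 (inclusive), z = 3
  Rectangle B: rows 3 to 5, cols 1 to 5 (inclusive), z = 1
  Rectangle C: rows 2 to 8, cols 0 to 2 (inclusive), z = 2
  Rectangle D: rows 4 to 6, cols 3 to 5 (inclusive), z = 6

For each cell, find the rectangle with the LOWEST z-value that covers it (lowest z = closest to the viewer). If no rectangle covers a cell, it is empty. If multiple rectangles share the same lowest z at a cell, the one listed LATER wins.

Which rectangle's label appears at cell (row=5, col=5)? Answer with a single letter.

Answer: B

Derivation:
Check cell (5,5):
  A: rows 9-10 cols 3-5 -> outside (row miss)
  B: rows 3-5 cols 1-5 z=1 -> covers; best now B (z=1)
  C: rows 2-8 cols 0-2 -> outside (col miss)
  D: rows 4-6 cols 3-5 z=6 -> covers; best now B (z=1)
Winner: B at z=1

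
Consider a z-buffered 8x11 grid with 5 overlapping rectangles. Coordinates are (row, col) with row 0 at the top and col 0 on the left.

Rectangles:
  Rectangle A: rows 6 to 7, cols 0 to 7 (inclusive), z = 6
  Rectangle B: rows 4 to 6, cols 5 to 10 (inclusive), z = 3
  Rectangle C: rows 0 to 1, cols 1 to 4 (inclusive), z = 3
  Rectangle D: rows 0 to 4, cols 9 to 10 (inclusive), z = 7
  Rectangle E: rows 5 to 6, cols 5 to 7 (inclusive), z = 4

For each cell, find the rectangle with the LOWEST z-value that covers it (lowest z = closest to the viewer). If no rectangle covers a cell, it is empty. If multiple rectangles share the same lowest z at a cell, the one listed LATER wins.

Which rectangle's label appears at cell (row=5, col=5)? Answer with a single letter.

Answer: B

Derivation:
Check cell (5,5):
  A: rows 6-7 cols 0-7 -> outside (row miss)
  B: rows 4-6 cols 5-10 z=3 -> covers; best now B (z=3)
  C: rows 0-1 cols 1-4 -> outside (row miss)
  D: rows 0-4 cols 9-10 -> outside (row miss)
  E: rows 5-6 cols 5-7 z=4 -> covers; best now B (z=3)
Winner: B at z=3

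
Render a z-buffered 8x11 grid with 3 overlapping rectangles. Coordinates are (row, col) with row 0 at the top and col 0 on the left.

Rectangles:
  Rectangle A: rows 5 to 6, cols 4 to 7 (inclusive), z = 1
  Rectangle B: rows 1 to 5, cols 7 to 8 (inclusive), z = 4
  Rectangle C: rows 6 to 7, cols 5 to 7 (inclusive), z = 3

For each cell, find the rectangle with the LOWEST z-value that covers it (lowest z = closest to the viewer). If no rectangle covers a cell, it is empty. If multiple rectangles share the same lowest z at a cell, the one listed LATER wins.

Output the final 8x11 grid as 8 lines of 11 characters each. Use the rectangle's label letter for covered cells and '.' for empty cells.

...........
.......BB..
.......BB..
.......BB..
.......BB..
....AAAAB..
....AAAA...
.....CCC...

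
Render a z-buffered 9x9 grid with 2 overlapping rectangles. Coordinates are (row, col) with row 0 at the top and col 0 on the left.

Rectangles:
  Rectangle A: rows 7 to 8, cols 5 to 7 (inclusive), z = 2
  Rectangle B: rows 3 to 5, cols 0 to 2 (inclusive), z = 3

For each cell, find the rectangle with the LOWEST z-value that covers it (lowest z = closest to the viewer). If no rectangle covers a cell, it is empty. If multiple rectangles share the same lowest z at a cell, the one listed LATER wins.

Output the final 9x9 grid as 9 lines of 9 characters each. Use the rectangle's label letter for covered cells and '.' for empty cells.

.........
.........
.........
BBB......
BBB......
BBB......
.........
.....AAA.
.....AAA.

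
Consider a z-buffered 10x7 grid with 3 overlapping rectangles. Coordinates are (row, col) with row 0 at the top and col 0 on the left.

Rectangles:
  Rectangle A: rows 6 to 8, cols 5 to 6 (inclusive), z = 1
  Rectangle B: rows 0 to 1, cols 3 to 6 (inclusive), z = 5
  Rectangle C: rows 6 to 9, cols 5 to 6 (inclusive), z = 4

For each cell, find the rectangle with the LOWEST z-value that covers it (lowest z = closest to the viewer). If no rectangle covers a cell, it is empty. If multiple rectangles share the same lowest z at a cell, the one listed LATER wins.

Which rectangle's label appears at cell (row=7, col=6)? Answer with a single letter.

Check cell (7,6):
  A: rows 6-8 cols 5-6 z=1 -> covers; best now A (z=1)
  B: rows 0-1 cols 3-6 -> outside (row miss)
  C: rows 6-9 cols 5-6 z=4 -> covers; best now A (z=1)
Winner: A at z=1

Answer: A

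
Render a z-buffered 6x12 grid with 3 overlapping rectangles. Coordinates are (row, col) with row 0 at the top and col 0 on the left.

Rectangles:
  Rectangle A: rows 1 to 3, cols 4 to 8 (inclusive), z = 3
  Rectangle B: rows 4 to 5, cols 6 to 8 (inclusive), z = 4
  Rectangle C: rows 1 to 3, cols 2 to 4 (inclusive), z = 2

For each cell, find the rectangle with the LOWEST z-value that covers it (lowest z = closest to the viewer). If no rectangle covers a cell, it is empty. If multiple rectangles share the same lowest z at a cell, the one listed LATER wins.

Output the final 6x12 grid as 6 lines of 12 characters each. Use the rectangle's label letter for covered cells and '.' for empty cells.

............
..CCCAAAA...
..CCCAAAA...
..CCCAAAA...
......BBB...
......BBB...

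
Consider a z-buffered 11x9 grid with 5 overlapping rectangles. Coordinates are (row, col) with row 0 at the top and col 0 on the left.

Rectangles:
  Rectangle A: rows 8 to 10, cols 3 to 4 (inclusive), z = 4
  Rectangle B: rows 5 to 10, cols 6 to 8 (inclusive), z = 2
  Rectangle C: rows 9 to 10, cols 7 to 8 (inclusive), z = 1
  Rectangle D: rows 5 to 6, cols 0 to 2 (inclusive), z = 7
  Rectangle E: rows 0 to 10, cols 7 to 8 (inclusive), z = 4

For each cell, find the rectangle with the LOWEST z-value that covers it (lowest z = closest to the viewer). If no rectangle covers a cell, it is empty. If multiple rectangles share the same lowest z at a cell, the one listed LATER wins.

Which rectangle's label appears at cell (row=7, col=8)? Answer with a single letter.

Answer: B

Derivation:
Check cell (7,8):
  A: rows 8-10 cols 3-4 -> outside (row miss)
  B: rows 5-10 cols 6-8 z=2 -> covers; best now B (z=2)
  C: rows 9-10 cols 7-8 -> outside (row miss)
  D: rows 5-6 cols 0-2 -> outside (row miss)
  E: rows 0-10 cols 7-8 z=4 -> covers; best now B (z=2)
Winner: B at z=2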